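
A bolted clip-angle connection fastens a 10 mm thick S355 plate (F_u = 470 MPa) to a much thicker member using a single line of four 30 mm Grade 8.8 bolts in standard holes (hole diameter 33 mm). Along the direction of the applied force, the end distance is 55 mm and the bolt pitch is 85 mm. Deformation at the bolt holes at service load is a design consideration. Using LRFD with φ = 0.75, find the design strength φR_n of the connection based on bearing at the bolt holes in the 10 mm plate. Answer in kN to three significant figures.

823 kN

Per bolt r_n = 1.2 l_c t F_u ≤ 2.4 d t F_u; upper limit = 2.4 × 30 × 10 × 470 / 1000 = 338.4 kN.
Edge bolt: l_c = 55 − 33/2 = 38.5 mm → 1.2 × 38.5 × 10 × 470 / 1000 = 217.1 → r_n = 217.1 kN.
Interior bolts: l_c = 85 − 33 = 52 mm → 1.2 × 52 × 10 × 470 / 1000 = 293.3 → r_n = 293.3 kN.
R_n = 1 × 217.1 + 3 × 293.3 = 1097 kN.
Design strength φR_n = 0.75 × 1097 = 823 kN.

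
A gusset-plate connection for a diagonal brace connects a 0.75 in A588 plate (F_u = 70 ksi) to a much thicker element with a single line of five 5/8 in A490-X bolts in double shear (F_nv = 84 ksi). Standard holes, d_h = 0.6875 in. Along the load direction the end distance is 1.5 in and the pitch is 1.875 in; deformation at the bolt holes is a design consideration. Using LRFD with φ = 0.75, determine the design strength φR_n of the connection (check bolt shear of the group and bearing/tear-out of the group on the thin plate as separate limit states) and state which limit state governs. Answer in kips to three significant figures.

Bolt shear: A_b = π·0.625²/4 = 0.3068 in²; R_n = 84 × 0.3068 × 5 × 2 = 257.7 kips → 0.75 × 257.7 = 193 kips.
Bearing (1.2 l_c t F_u ≤ 2.4 d t F_u): upper limit = 2.4·0.625·0.75·70 = 78.75 kips.
  Edge l_c = 1.5 − 0.6875/2 = 1.156 → r_n = 72.84 kips; interior l_c = 1.875 − 0.6875 = 1.188 → r_n = 74.81 kips.
  R_n,bearing = 1·72.84 + 4·74.81 = 372.1 kips → 0.75 × 372.1 = 279 kips.
Bolt shear governs: 193 kips.

193 kips (bolt shear governs)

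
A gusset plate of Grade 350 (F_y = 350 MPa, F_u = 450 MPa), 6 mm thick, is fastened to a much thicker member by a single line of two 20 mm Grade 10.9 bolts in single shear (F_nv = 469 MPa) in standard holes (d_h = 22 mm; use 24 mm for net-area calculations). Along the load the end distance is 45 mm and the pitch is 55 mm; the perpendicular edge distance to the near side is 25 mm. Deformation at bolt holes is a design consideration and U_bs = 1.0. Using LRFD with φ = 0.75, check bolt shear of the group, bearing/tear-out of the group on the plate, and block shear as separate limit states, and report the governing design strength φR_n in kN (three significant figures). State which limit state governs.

Bolt shear: A_b = π·20²/4 = 314.2 mm²; R_n = 469 × 314.2 × 2 × 1 / 1000 = 294.7 kN → 0.75 × 294.7 = 221 kN.
Bearing: edge l_c = 34, r_n = 110.2 kN; interior l_c = 33, r_n = 106.9 kN; R_n = 110.2 + 1·106.9 = 217.1 kN → 163 kN.
Block shear: A_gv = 600, A_nv = 384, A_nt = 78 mm²; R_n = min(0.6F_uA_nv, 0.6F_yA_gv) + U_bs·F_u·A_nt = 138.8 kN → 104 kN.
Block shear governs: 104 kN.

104 kN (block shear governs)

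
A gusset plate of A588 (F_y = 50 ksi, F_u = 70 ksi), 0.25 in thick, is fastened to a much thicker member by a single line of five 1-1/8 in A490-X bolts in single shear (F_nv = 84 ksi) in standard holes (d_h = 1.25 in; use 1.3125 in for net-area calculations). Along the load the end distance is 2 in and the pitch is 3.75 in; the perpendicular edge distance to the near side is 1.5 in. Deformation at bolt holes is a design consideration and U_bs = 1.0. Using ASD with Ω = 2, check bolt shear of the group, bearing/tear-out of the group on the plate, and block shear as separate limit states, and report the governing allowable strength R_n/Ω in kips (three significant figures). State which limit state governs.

Bolt shear: A_b = π·1.125²/4 = 0.994 in²; R_n = 84 × 0.994 × 5 × 1 = 417.5 kips → 417.5 / 2 = 209 kips.
Bearing: edge l_c = 1.375, r_n = 28.88 kips; interior l_c = 2.5, r_n = 47.25 kips; R_n = 28.88 + 4·47.25 = 217.9 kips → 109 kips.
Block shear: A_gv = 4.25, A_nv = 2.773, A_nt = 0.2109 in²; R_n = min(0.6F_uA_nv, 0.6F_yA_gv) + U_bs·F_u·A_nt = 131.2 kips → 65.6 kips.
Block shear governs: 65.6 kips.

65.6 kips (block shear governs)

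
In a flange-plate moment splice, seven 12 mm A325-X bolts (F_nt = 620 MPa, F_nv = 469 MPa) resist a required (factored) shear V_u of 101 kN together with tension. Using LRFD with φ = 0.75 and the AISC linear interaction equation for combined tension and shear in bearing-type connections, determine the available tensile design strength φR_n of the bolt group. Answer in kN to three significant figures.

345 kN

A_b = π·12²/4 = 113.1 mm²; f_rv = 101 × 1000 / (7 × 113.1) = 127.6 MPa.
F'_nt = 1.3 F_nt − (F_nt / φF_nv) f_rv = 1.3·620 − (620/(0.75·469))·127.6 = 581.1 MPa, capped at F_nt → F'_nt = 581.1 MPa.
R_n = F'_nt · A_b · n = 581.1 × 113.1 × 7 / 1000 = 460.1 kN.
Design strength φR_n = 0.75 × 460.1 = 345 kN.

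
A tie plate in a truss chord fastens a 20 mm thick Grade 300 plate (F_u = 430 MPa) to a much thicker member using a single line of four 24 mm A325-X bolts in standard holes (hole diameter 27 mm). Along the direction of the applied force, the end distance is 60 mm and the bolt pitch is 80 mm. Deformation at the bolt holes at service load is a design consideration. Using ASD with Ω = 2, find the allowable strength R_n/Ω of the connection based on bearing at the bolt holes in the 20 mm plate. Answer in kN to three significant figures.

983 kN

Per bolt r_n = 1.2 l_c t F_u ≤ 2.4 d t F_u; upper limit = 2.4 × 24 × 20 × 430 / 1000 = 495.4 kN.
Edge bolt: l_c = 60 − 27/2 = 46.5 mm → 1.2 × 46.5 × 20 × 430 / 1000 = 479.9 → r_n = 479.9 kN.
Interior bolts: l_c = 80 − 27 = 53 mm → 1.2 × 53 × 20 × 430 / 1000 = 547 → r_n = 495.4 kN.
R_n = 1 × 479.9 + 3 × 495.4 = 1966 kN.
Allowable strength R_n/Ω = 1966 / 2 = 983 kN.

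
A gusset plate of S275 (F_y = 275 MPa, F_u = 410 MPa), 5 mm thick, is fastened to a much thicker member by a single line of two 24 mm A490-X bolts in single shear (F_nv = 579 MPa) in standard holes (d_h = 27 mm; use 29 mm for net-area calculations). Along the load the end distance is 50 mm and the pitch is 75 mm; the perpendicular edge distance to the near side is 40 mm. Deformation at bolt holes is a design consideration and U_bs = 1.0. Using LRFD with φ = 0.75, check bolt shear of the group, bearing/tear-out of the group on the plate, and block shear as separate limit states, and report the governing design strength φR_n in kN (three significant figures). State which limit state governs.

Bolt shear: A_b = π·24²/4 = 452.4 mm²; R_n = 579 × 452.4 × 2 × 1 / 1000 = 523.9 kN → 0.75 × 523.9 = 393 kN.
Bearing: edge l_c = 36.5, r_n = 89.79 kN; interior l_c = 48, r_n = 118.1 kN; R_n = 89.79 + 1·118.1 = 207.9 kN → 156 kN.
Block shear: A_gv = 625, A_nv = 407.5, A_nt = 127.5 mm²; R_n = min(0.6F_uA_nv, 0.6F_yA_gv) + U_bs·F_u·A_nt = 152.5 kN → 114 kN.
Block shear governs: 114 kN.

114 kN (block shear governs)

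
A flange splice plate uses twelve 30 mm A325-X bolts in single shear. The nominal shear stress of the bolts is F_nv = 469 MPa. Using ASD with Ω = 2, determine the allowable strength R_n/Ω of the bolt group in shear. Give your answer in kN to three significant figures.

1990 kN

A_b = π × 30² / 4 = 706.9 mm².
R_n = F_nv · A_b · n · n_s = 469 × 706.9 × 12 × 1 / 1000 = 3978 kN.
Allowable strength R_n/Ω = 3978 / 2 = 1990 kN.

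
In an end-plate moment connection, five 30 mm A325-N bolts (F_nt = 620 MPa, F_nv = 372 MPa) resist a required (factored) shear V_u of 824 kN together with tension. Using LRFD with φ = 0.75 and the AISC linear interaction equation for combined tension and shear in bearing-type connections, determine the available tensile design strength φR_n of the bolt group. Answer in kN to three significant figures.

A_b = π·30²/4 = 706.9 mm²; f_rv = 824 × 1000 / (5 × 706.9) = 233.1 MPa.
F'_nt = 1.3 F_nt − (F_nt / φF_nv) f_rv = 1.3·620 − (620/(0.75·372))·233.1 = 287.9 MPa, capped at F_nt → F'_nt = 287.9 MPa.
R_n = F'_nt · A_b · n = 287.9 × 706.9 × 5 / 1000 = 1018 kN.
Design strength φR_n = 0.75 × 1018 = 763 kN.

763 kN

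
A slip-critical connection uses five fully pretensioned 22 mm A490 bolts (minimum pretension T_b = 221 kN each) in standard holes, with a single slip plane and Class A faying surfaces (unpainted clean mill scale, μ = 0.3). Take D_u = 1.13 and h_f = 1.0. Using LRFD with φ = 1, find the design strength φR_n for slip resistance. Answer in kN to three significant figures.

R_n = μ · D_u · h_f · T_b · n_s · n_b = 0.3 × 1.13 × 1.0 × 221 × 1 × 5 = 374.6 kN.
Design strength φR_n = 1 × 374.6 = 375 kN.

375 kN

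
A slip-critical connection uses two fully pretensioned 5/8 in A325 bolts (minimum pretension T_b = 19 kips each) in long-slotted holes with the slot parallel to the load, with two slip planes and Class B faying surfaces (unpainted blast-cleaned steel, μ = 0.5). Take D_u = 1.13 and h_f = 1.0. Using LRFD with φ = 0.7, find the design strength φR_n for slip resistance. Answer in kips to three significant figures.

R_n = μ · D_u · h_f · T_b · n_s · n_b = 0.5 × 1.13 × 1.0 × 19 × 2 × 2 = 42.94 kips.
Design strength φR_n = 0.7 × 42.94 = 30.1 kips.

30.1 kips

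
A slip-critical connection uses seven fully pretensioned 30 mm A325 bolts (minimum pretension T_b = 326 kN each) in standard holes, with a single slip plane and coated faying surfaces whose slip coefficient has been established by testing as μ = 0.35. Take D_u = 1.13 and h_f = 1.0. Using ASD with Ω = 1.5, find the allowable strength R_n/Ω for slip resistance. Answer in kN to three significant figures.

R_n = μ · D_u · h_f · T_b · n_s · n_b = 0.35 × 1.13 × 1.0 × 326 × 1 × 7 = 902.5 kN.
Allowable strength R_n/Ω = 902.5 / 1.5 = 602 kN.

602 kN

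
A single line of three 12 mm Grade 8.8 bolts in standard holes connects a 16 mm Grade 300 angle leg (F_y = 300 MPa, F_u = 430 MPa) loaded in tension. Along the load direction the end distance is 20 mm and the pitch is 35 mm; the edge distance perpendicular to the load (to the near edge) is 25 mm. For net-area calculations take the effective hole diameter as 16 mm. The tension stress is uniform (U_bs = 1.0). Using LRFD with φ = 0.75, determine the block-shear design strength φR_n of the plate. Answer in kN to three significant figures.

243 kN

Shear plane L_v = 20 + 2·35 = 90 mm; A_gv = 90 × 16 = 1440 mm².
A_nv = (90 − 2.5·16) × 16 = 800 mm².
A_nt = (25 − 0.5·16) × 16 = 272 mm².
0.6 F_u A_nv = 206.4 kN; 0.6 F_y A_gv = 259.2 kN → shear rupture governs the shear term.
R_n = 206.4 + 1.0 × 430 × 272 / 1000 = 323.4 kN.
Design strength φR_n = 0.75 × 323.4 = 243 kN.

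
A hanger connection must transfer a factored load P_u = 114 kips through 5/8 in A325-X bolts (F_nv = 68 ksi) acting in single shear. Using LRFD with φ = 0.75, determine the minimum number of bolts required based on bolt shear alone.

8 bolts

A_b = π·0.625²/4 = 0.3068 in².
Per-bolt design strength φR_n = 0.75 × 68 × 0.3068 × 1 = 15.65 kips.
n ≥ 114 / 15.65 = 7.286 → use 8 bolts.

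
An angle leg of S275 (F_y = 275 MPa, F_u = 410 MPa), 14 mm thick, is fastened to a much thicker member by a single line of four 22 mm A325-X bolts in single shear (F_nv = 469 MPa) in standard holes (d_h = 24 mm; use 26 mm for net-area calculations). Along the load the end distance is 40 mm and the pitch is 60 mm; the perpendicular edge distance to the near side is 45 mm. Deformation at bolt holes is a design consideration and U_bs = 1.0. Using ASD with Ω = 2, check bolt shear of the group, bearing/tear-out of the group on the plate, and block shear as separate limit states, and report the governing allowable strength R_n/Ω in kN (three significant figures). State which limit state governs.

314 kN (block shear governs)

Bolt shear: A_b = π·22²/4 = 380.1 mm²; R_n = 469 × 380.1 × 4 × 1 / 1000 = 713.1 kN → 713.1 / 2 = 357 kN.
Bearing: edge l_c = 28, r_n = 192.9 kN; interior l_c = 36, r_n = 248 kN; R_n = 192.9 + 3·248 = 936.8 kN → 468 kN.
Block shear: A_gv = 3080, A_nv = 1806, A_nt = 448 mm²; R_n = min(0.6F_uA_nv, 0.6F_yA_gv) + U_bs·F_u·A_nt = 628 kN → 314 kN.
Block shear governs: 314 kN.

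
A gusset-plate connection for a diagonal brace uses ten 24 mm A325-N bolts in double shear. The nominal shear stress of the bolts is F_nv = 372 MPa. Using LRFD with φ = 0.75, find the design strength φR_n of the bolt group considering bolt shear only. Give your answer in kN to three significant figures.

2520 kN

A_b = π × 24² / 4 = 452.4 mm².
R_n = F_nv · A_b · n · n_s = 372 × 452.4 × 10 × 2 / 1000 = 3366 kN.
Design strength φR_n = 0.75 × 3366 = 2520 kN.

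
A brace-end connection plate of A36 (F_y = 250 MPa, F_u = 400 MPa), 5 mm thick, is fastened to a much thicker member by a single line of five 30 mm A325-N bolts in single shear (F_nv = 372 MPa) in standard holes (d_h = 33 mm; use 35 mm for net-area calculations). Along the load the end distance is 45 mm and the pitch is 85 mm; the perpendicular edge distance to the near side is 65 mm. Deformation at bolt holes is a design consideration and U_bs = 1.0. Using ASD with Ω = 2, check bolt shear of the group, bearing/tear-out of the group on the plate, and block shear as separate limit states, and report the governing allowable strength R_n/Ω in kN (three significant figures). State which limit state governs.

184 kN (block shear governs)

Bolt shear: A_b = π·30²/4 = 706.9 mm²; R_n = 372 × 706.9 × 5 × 1 / 1000 = 1315 kN → 1315 / 2 = 657 kN.
Bearing: edge l_c = 28.5, r_n = 68.4 kN; interior l_c = 52, r_n = 124.8 kN; R_n = 68.4 + 4·124.8 = 567.6 kN → 284 kN.
Block shear: A_gv = 1925, A_nv = 1138, A_nt = 237.5 mm²; R_n = min(0.6F_uA_nv, 0.6F_yA_gv) + U_bs·F_u·A_nt = 368 kN → 184 kN.
Block shear governs: 184 kN.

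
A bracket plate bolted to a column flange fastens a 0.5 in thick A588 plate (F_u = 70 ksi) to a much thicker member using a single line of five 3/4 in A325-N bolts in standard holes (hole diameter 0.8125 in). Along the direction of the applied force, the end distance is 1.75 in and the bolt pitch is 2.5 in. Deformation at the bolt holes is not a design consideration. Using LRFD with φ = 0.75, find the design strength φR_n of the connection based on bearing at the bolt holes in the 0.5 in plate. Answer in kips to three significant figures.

289 kips

Per bolt r_n = 1.5 l_c t F_u ≤ 3.0 d t F_u; upper limit = 3.0 × 0.75 × 0.5 × 70 = 78.75 kips.
Edge bolt: l_c = 1.75 − 0.8125/2 = 1.344 in → 1.5 × 1.344 × 0.5 × 70 = 70.55 → r_n = 70.55 kips.
Interior bolts: l_c = 2.5 − 0.8125 = 1.688 in → 1.5 × 1.688 × 0.5 × 70 = 88.59 → r_n = 78.75 kips.
R_n = 1 × 70.55 + 4 × 78.75 = 385.5 kips.
Design strength φR_n = 0.75 × 385.5 = 289 kips.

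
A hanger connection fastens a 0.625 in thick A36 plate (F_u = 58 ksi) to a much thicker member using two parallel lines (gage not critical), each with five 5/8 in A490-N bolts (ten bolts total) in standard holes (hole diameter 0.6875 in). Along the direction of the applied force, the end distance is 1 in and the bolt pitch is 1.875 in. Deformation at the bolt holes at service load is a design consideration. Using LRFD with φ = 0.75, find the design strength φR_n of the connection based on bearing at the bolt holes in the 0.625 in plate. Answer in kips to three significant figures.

Per bolt r_n = 1.2 l_c t F_u ≤ 2.4 d t F_u; upper limit = 2.4 × 0.625 × 0.625 × 58 = 54.38 kips.
Edge bolt: l_c = 1 − 0.6875/2 = 0.6562 in → 1.2 × 0.6562 × 0.625 × 58 = 28.55 → r_n = 28.55 kips.
Interior bolts: l_c = 1.875 − 0.6875 = 1.188 in → 1.2 × 1.188 × 0.625 × 58 = 51.66 → r_n = 51.66 kips.
R_n = 2 × 28.55 + 8 × 51.66 = 470.3 kips.
Design strength φR_n = 0.75 × 470.3 = 353 kips.

353 kips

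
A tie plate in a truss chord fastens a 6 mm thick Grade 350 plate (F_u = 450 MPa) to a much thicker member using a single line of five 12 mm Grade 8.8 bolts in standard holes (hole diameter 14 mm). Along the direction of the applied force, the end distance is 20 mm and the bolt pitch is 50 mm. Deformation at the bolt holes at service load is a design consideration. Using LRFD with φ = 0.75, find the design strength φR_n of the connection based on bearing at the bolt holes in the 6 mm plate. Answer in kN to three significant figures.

265 kN

Per bolt r_n = 1.2 l_c t F_u ≤ 2.4 d t F_u; upper limit = 2.4 × 12 × 6 × 450 / 1000 = 77.76 kN.
Edge bolt: l_c = 20 − 14/2 = 13 mm → 1.2 × 13 × 6 × 450 / 1000 = 42.12 → r_n = 42.12 kN.
Interior bolts: l_c = 50 − 14 = 36 mm → 1.2 × 36 × 6 × 450 / 1000 = 116.6 → r_n = 77.76 kN.
R_n = 1 × 42.12 + 4 × 77.76 = 353.2 kN.
Design strength φR_n = 0.75 × 353.2 = 265 kN.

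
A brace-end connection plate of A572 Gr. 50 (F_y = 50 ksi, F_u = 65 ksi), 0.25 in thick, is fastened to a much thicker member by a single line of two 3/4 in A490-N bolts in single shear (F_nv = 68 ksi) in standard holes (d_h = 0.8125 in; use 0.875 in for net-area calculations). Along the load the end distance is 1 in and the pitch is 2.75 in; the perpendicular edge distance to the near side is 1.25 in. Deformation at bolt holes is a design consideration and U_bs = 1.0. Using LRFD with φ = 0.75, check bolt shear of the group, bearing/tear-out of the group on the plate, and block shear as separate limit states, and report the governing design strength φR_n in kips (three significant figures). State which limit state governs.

Bolt shear: A_b = π·0.75²/4 = 0.4418 in²; R_n = 68 × 0.4418 × 2 × 1 = 60.08 kips → 0.75 × 60.08 = 45.1 kips.
Bearing: edge l_c = 0.5938, r_n = 11.58 kips; interior l_c = 1.938, r_n = 29.25 kips; R_n = 11.58 + 1·29.25 = 40.83 kips → 30.6 kips.
Block shear: A_gv = 0.9375, A_nv = 0.6094, A_nt = 0.2031 in²; R_n = min(0.6F_uA_nv, 0.6F_yA_gv) + U_bs·F_u·A_nt = 36.97 kips → 27.7 kips.
Block shear governs: 27.7 kips.

27.7 kips (block shear governs)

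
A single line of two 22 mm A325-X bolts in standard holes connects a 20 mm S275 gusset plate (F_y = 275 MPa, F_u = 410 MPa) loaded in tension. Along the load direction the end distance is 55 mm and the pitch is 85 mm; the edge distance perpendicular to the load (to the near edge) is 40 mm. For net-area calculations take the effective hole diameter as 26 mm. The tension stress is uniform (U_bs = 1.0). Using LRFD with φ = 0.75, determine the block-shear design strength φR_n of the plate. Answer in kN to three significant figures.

Shear plane L_v = 55 + 1·85 = 140 mm; A_gv = 140 × 20 = 2800 mm².
A_nv = (140 − 1.5·26) × 20 = 2020 mm².
A_nt = (40 − 0.5·26) × 20 = 540 mm².
0.6 F_u A_nv = 496.9 kN; 0.6 F_y A_gv = 462 kN → shear yielding governs the shear term.
R_n = 462 + 1.0 × 410 × 540 / 1000 = 683.4 kN.
Design strength φR_n = 0.75 × 683.4 = 513 kN.

513 kN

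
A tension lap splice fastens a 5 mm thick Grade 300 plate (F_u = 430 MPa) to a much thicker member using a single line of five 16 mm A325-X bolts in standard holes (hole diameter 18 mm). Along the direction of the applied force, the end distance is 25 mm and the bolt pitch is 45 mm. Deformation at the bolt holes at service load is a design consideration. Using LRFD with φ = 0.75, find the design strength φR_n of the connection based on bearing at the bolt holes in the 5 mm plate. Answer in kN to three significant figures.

Per bolt r_n = 1.2 l_c t F_u ≤ 2.4 d t F_u; upper limit = 2.4 × 16 × 5 × 430 / 1000 = 82.56 kN.
Edge bolt: l_c = 25 − 18/2 = 16 mm → 1.2 × 16 × 5 × 430 / 1000 = 41.28 → r_n = 41.28 kN.
Interior bolts: l_c = 45 − 18 = 27 mm → 1.2 × 27 × 5 × 430 / 1000 = 69.66 → r_n = 69.66 kN.
R_n = 1 × 41.28 + 4 × 69.66 = 319.9 kN.
Design strength φR_n = 0.75 × 319.9 = 240 kN.

240 kN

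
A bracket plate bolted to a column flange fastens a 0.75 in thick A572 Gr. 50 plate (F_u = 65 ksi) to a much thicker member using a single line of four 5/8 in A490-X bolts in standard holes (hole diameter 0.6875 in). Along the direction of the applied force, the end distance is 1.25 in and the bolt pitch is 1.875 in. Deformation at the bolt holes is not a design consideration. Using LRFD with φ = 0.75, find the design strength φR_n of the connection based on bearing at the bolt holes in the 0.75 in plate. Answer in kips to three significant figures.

Per bolt r_n = 1.5 l_c t F_u ≤ 3.0 d t F_u; upper limit = 3.0 × 0.625 × 0.75 × 65 = 91.41 kips.
Edge bolt: l_c = 1.25 − 0.6875/2 = 0.9062 in → 1.5 × 0.9062 × 0.75 × 65 = 66.27 → r_n = 66.27 kips.
Interior bolts: l_c = 1.875 − 0.6875 = 1.188 in → 1.5 × 1.188 × 0.75 × 65 = 86.84 → r_n = 86.84 kips.
R_n = 1 × 66.27 + 3 × 86.84 = 326.8 kips.
Design strength φR_n = 0.75 × 326.8 = 245 kips.

245 kips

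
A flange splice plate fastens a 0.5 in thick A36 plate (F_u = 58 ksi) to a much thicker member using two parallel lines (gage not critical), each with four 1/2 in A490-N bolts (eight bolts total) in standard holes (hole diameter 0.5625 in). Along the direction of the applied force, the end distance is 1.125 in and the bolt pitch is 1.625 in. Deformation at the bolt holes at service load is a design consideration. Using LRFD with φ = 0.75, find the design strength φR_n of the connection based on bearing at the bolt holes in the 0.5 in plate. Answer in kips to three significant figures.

Per bolt r_n = 1.2 l_c t F_u ≤ 2.4 d t F_u; upper limit = 2.4 × 0.5 × 0.5 × 58 = 34.8 kips.
Edge bolt: l_c = 1.125 − 0.5625/2 = 0.8438 in → 1.2 × 0.8438 × 0.5 × 58 = 29.36 → r_n = 29.36 kips.
Interior bolts: l_c = 1.625 − 0.5625 = 1.062 in → 1.2 × 1.062 × 0.5 × 58 = 36.97 → r_n = 34.8 kips.
R_n = 2 × 29.36 + 6 × 34.8 = 267.5 kips.
Design strength φR_n = 0.75 × 267.5 = 201 kips.

201 kips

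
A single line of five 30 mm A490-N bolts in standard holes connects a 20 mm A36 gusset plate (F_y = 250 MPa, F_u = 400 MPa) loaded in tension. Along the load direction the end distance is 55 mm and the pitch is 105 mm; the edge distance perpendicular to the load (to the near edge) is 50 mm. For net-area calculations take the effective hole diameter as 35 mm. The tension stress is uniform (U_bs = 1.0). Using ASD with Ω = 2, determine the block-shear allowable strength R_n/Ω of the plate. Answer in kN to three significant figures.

842 kN

Shear plane L_v = 55 + 4·105 = 475 mm; A_gv = 475 × 20 = 9500 mm².
A_nv = (475 − 4.5·35) × 20 = 6350 mm².
A_nt = (50 − 0.5·35) × 20 = 650 mm².
0.6 F_u A_nv = 1524 kN; 0.6 F_y A_gv = 1425 kN → shear yielding governs the shear term.
R_n = 1425 + 1.0 × 400 × 650 / 1000 = 1685 kN.
Allowable strength R_n/Ω = 1685 / 2 = 842 kN.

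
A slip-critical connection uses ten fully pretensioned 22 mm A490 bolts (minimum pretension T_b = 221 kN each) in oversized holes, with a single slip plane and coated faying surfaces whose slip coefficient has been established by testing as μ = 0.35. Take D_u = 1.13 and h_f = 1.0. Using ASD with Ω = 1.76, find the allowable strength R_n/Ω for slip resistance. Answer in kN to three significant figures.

497 kN

R_n = μ · D_u · h_f · T_b · n_s · n_b = 0.35 × 1.13 × 1.0 × 221 × 1 × 10 = 874.1 kN.
Allowable strength R_n/Ω = 874.1 / 1.76 = 497 kN.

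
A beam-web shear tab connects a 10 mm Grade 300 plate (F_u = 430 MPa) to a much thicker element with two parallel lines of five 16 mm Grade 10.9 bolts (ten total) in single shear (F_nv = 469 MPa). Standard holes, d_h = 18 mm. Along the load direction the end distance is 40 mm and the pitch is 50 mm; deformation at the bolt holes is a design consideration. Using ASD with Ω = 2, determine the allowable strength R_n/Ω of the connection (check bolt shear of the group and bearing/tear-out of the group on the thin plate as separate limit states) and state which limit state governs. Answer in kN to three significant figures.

471 kN (bolt shear governs)

Bolt shear: A_b = π·16²/4 = 201.1 mm²; R_n = 469 × 201.1 × 10 × 1 / 1000 = 943 kN → 943 / 2 = 471 kN.
Bearing (1.2 l_c t F_u ≤ 2.4 d t F_u): upper limit = 2.4·16·10·430 / 1000 = 165.1 kN.
  Edge l_c = 40 − 18/2 = 31 → r_n = 160 kN; interior l_c = 50 − 18 = 32 → r_n = 165.1 kN.
  R_n,bearing = 2·160 + 8·165.1 = 1641 kN → 1641 / 2 = 820 kN.
Bolt shear governs: 471 kN.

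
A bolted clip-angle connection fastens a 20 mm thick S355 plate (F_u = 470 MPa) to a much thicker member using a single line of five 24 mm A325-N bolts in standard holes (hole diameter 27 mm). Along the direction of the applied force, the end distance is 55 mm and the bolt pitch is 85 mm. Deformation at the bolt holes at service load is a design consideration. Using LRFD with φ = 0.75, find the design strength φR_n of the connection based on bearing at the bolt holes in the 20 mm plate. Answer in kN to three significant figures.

Per bolt r_n = 1.2 l_c t F_u ≤ 2.4 d t F_u; upper limit = 2.4 × 24 × 20 × 470 / 1000 = 541.4 kN.
Edge bolt: l_c = 55 − 27/2 = 41.5 mm → 1.2 × 41.5 × 20 × 470 / 1000 = 468.1 → r_n = 468.1 kN.
Interior bolts: l_c = 85 − 27 = 58 mm → 1.2 × 58 × 20 × 470 / 1000 = 654.2 → r_n = 541.4 kN.
R_n = 1 × 468.1 + 4 × 541.4 = 2634 kN.
Design strength φR_n = 0.75 × 2634 = 1980 kN.

1980 kN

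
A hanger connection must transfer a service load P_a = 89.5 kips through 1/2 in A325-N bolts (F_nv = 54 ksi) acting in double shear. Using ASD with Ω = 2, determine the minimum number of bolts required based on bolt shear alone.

9 bolts

A_b = π·0.5²/4 = 0.1963 in².
Per-bolt allowable strength R_n/Ω = 54 × 0.1963 × 2 / 2 = 10.6 kips.
n ≥ 89.5 / 10.6 = 8.441 → use 9 bolts.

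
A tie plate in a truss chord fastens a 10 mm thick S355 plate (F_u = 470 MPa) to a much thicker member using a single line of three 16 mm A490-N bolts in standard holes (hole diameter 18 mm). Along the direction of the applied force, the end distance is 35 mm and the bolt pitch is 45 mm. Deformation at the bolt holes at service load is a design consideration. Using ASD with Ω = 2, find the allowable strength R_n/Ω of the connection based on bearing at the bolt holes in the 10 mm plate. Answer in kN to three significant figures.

226 kN

Per bolt r_n = 1.2 l_c t F_u ≤ 2.4 d t F_u; upper limit = 2.4 × 16 × 10 × 470 / 1000 = 180.5 kN.
Edge bolt: l_c = 35 − 18/2 = 26 mm → 1.2 × 26 × 10 × 470 / 1000 = 146.6 → r_n = 146.6 kN.
Interior bolts: l_c = 45 − 18 = 27 mm → 1.2 × 27 × 10 × 470 / 1000 = 152.3 → r_n = 152.3 kN.
R_n = 1 × 146.6 + 2 × 152.3 = 451.2 kN.
Allowable strength R_n/Ω = 451.2 / 2 = 226 kN.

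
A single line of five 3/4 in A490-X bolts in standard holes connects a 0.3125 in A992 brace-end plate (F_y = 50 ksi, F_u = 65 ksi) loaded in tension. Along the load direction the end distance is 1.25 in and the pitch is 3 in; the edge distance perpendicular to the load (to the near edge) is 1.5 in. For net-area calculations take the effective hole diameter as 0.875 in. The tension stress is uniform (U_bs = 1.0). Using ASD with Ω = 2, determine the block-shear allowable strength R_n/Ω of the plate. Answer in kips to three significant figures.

Shear plane L_v = 1.25 + 4·3 = 13.25 in; A_gv = 13.25 × 0.3125 = 4.141 in².
A_nv = (13.25 − 4.5·0.875) × 0.3125 = 2.91 in².
A_nt = (1.5 − 0.5·0.875) × 0.3125 = 0.332 in².
0.6 F_u A_nv = 113.5 kips; 0.6 F_y A_gv = 124.2 kips → shear rupture governs the shear term.
R_n = 113.5 + 1.0 × 65 × 0.332 = 135.1 kips.
Allowable strength R_n/Ω = 135.1 / 2 = 67.5 kips.

67.5 kips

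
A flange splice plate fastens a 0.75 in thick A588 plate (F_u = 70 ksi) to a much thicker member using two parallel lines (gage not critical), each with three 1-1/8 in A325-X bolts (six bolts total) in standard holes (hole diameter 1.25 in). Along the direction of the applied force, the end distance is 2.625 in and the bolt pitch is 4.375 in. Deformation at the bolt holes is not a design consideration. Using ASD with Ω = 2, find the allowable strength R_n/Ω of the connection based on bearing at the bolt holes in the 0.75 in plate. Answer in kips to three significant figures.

512 kips

Per bolt r_n = 1.5 l_c t F_u ≤ 3.0 d t F_u; upper limit = 3.0 × 1.125 × 0.75 × 70 = 177.2 kips.
Edge bolt: l_c = 2.625 − 1.25/2 = 2 in → 1.5 × 2 × 0.75 × 70 = 157.5 → r_n = 157.5 kips.
Interior bolts: l_c = 4.375 − 1.25 = 3.125 in → 1.5 × 3.125 × 0.75 × 70 = 246.1 → r_n = 177.2 kips.
R_n = 2 × 157.5 + 4 × 177.2 = 1024 kips.
Allowable strength R_n/Ω = 1024 / 2 = 512 kips.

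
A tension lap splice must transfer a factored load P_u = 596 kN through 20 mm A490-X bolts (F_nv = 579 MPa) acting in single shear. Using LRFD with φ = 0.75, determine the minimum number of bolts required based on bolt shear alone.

5 bolts

A_b = π·20²/4 = 314.2 mm².
Per-bolt design strength φR_n = 0.75 × 579 × 314.2 × 1 / 1000 = 136.4 kN.
n ≥ 596 / 136.4 = 4.369 → use 5 bolts.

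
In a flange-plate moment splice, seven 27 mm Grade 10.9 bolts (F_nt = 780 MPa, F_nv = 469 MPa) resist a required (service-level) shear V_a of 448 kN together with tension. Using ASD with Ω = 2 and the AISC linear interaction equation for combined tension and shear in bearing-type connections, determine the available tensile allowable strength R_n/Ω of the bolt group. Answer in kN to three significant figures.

1290 kN

A_b = π·27²/4 = 572.6 mm²; f_rv = 448 × 1000 / (7 × 572.6) = 111.8 MPa.
F'_nt = 1.3 F_nt − (Ω F_nt / F_nv) f_rv = 1.3·780 − (2·780/469)·111.8 = 642.2 MPa, capped at F_nt → F'_nt = 642.2 MPa.
R_n = F'_nt · A_b · n = 642.2 × 572.6 × 7 / 1000 = 2574 kN.
Allowable strength R_n/Ω = 2574 / 2 = 1290 kN.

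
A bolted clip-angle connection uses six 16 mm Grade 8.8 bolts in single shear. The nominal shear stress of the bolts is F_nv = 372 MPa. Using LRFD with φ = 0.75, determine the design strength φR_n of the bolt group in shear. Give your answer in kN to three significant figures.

337 kN

A_b = π × 16² / 4 = 201.1 mm².
R_n = F_nv · A_b · n · n_s = 372 × 201.1 × 6 × 1 / 1000 = 448.8 kN.
Design strength φR_n = 0.75 × 448.8 = 337 kN.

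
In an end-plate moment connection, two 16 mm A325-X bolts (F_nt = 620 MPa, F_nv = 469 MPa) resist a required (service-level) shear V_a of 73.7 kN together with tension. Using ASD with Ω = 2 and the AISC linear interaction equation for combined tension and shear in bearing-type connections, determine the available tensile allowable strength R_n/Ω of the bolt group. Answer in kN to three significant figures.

64.6 kN

A_b = π·16²/4 = 201.1 mm²; f_rv = 73.7 × 1000 / (2 × 201.1) = 183.3 MPa.
F'_nt = 1.3 F_nt − (Ω F_nt / F_nv) f_rv = 1.3·620 − (2·620/469)·183.3 = 321.4 MPa, capped at F_nt → F'_nt = 321.4 MPa.
R_n = F'_nt · A_b · n = 321.4 × 201.1 × 2 / 1000 = 129.3 kN.
Allowable strength R_n/Ω = 129.3 / 2 = 64.6 kN.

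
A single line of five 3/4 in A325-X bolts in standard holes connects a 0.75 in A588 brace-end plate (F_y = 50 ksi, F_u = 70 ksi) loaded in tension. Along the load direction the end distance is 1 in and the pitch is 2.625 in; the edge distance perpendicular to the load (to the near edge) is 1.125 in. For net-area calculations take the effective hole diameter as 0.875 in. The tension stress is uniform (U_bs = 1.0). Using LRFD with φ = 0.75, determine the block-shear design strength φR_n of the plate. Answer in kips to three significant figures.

Shear plane L_v = 1 + 4·2.625 = 11.5 in; A_gv = 11.5 × 0.75 = 8.625 in².
A_nv = (11.5 − 4.5·0.875) × 0.75 = 5.672 in².
A_nt = (1.125 − 0.5·0.875) × 0.75 = 0.5156 in².
0.6 F_u A_nv = 238.2 kips; 0.6 F_y A_gv = 258.8 kips → shear rupture governs the shear term.
R_n = 238.2 + 1.0 × 70 × 0.5156 = 274.3 kips.
Design strength φR_n = 0.75 × 274.3 = 206 kips.

206 kips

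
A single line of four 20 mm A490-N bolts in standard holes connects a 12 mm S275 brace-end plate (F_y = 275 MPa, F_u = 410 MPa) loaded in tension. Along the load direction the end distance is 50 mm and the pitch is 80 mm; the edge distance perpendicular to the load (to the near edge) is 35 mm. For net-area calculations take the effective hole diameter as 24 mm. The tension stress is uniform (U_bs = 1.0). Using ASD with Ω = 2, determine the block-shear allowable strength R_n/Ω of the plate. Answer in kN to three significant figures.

344 kN

Shear plane L_v = 50 + 3·80 = 290 mm; A_gv = 290 × 12 = 3480 mm².
A_nv = (290 − 3.5·24) × 12 = 2472 mm².
A_nt = (35 − 0.5·24) × 12 = 276 mm².
0.6 F_u A_nv = 608.1 kN; 0.6 F_y A_gv = 574.2 kN → shear yielding governs the shear term.
R_n = 574.2 + 1.0 × 410 × 276 / 1000 = 687.4 kN.
Allowable strength R_n/Ω = 687.4 / 2 = 344 kN.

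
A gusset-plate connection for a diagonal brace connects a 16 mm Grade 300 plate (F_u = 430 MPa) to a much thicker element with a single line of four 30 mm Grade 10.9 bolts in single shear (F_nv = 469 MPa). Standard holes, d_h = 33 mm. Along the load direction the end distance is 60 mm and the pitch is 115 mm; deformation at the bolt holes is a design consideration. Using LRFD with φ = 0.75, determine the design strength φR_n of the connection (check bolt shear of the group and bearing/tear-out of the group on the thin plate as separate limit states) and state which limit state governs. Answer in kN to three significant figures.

995 kN (bolt shear governs)

Bolt shear: A_b = π·30²/4 = 706.9 mm²; R_n = 469 × 706.9 × 4 × 1 / 1000 = 1326 kN → 0.75 × 1326 = 995 kN.
Bearing (1.2 l_c t F_u ≤ 2.4 d t F_u): upper limit = 2.4·30·16·430 / 1000 = 495.4 kN.
  Edge l_c = 60 − 33/2 = 43.5 → r_n = 359.1 kN; interior l_c = 115 − 33 = 82 → r_n = 495.4 kN.
  R_n,bearing = 1·359.1 + 3·495.4 = 1845 kN → 0.75 × 1845 = 1380 kN.
Bolt shear governs: 995 kN.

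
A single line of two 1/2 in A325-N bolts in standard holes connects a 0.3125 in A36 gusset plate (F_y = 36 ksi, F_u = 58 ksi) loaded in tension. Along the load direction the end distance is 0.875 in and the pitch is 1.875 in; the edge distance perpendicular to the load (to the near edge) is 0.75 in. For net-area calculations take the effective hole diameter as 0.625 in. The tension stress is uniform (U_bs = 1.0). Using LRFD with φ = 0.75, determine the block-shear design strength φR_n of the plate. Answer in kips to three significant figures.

19.9 kips

Shear plane L_v = 0.875 + 1·1.875 = 2.75 in; A_gv = 2.75 × 0.3125 = 0.8594 in².
A_nv = (2.75 − 1.5·0.625) × 0.3125 = 0.5664 in².
A_nt = (0.75 − 0.5·0.625) × 0.3125 = 0.1367 in².
0.6 F_u A_nv = 19.71 kips; 0.6 F_y A_gv = 18.56 kips → shear yielding governs the shear term.
R_n = 18.56 + 1.0 × 58 × 0.1367 = 26.49 kips.
Design strength φR_n = 0.75 × 26.49 = 19.9 kips.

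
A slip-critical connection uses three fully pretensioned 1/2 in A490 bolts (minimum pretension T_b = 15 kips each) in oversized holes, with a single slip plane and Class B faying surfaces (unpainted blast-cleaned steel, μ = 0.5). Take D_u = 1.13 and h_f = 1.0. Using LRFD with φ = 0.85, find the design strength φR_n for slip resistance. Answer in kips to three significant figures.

21.6 kips

R_n = μ · D_u · h_f · T_b · n_s · n_b = 0.5 × 1.13 × 1.0 × 15 × 1 × 3 = 25.42 kips.
Design strength φR_n = 0.85 × 25.42 = 21.6 kips.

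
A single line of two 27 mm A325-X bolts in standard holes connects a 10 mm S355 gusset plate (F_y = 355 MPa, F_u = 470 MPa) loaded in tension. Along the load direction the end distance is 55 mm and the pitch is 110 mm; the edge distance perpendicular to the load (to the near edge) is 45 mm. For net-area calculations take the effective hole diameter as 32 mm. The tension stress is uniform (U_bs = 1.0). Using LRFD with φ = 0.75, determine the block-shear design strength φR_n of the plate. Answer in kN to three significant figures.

Shear plane L_v = 55 + 1·110 = 165 mm; A_gv = 165 × 10 = 1650 mm².
A_nv = (165 − 1.5·32) × 10 = 1170 mm².
A_nt = (45 − 0.5·32) × 10 = 290 mm².
0.6 F_u A_nv = 329.9 kN; 0.6 F_y A_gv = 351.4 kN → shear rupture governs the shear term.
R_n = 329.9 + 1.0 × 470 × 290 / 1000 = 466.2 kN.
Design strength φR_n = 0.75 × 466.2 = 350 kN.

350 kN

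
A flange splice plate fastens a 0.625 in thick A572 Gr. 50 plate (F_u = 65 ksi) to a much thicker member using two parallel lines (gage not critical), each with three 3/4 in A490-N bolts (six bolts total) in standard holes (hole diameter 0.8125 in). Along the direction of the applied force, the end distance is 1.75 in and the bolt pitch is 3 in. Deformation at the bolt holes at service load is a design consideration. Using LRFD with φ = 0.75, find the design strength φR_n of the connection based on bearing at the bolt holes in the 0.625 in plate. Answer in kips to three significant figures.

Per bolt r_n = 1.2 l_c t F_u ≤ 2.4 d t F_u; upper limit = 2.4 × 0.75 × 0.625 × 65 = 73.12 kips.
Edge bolt: l_c = 1.75 − 0.8125/2 = 1.344 in → 1.2 × 1.344 × 0.625 × 65 = 65.51 → r_n = 65.51 kips.
Interior bolts: l_c = 3 − 0.8125 = 2.188 in → 1.2 × 2.188 × 0.625 × 65 = 106.6 → r_n = 73.12 kips.
R_n = 2 × 65.51 + 4 × 73.12 = 423.5 kips.
Design strength φR_n = 0.75 × 423.5 = 318 kips.

318 kips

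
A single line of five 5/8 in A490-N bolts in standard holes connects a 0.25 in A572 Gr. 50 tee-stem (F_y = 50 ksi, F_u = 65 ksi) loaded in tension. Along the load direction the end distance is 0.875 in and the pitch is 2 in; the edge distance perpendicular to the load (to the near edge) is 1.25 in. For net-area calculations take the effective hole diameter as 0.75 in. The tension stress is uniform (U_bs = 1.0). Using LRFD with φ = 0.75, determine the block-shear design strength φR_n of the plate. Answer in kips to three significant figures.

Shear plane L_v = 0.875 + 4·2 = 8.875 in; A_gv = 8.875 × 0.25 = 2.219 in².
A_nv = (8.875 − 4.5·0.75) × 0.25 = 1.375 in².
A_nt = (1.25 − 0.5·0.75) × 0.25 = 0.2188 in².
0.6 F_u A_nv = 53.62 kips; 0.6 F_y A_gv = 66.56 kips → shear rupture governs the shear term.
R_n = 53.62 + 1.0 × 65 × 0.2188 = 67.84 kips.
Design strength φR_n = 0.75 × 67.84 = 50.9 kips.

50.9 kips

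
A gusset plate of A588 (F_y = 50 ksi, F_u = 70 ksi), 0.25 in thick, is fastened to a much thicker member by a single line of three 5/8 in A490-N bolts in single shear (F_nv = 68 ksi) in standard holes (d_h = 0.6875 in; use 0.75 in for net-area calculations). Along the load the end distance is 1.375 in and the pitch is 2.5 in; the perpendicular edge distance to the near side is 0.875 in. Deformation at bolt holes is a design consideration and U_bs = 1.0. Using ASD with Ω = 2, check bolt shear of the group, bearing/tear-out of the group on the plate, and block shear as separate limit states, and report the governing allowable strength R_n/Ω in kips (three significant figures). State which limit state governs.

28 kips (block shear governs)

Bolt shear: A_b = π·0.625²/4 = 0.3068 in²; R_n = 68 × 0.3068 × 3 × 1 = 62.59 kips → 62.59 / 2 = 31.3 kips.
Bearing: edge l_c = 1.031, r_n = 21.66 kips; interior l_c = 1.812, r_n = 26.25 kips; R_n = 21.66 + 2·26.25 = 74.16 kips → 37.1 kips.
Block shear: A_gv = 1.594, A_nv = 1.125, A_nt = 0.125 in²; R_n = min(0.6F_uA_nv, 0.6F_yA_gv) + U_bs·F_u·A_nt = 56 kips → 28 kips.
Block shear governs: 28 kips.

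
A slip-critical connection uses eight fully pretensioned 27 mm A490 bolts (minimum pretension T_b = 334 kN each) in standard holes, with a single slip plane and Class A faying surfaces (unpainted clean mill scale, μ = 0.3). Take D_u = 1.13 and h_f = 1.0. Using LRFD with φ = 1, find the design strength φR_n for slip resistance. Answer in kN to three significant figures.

R_n = μ · D_u · h_f · T_b · n_s · n_b = 0.3 × 1.13 × 1.0 × 334 × 1 × 8 = 905.8 kN.
Design strength φR_n = 1 × 905.8 = 906 kN.

906 kN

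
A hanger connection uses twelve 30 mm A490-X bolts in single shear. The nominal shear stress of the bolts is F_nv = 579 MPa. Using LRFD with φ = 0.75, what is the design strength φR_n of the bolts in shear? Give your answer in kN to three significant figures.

3680 kN

A_b = π × 30² / 4 = 706.9 mm².
R_n = F_nv · A_b · n · n_s = 579 × 706.9 × 12 × 1 / 1000 = 4911 kN.
Design strength φR_n = 0.75 × 4911 = 3680 kN.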